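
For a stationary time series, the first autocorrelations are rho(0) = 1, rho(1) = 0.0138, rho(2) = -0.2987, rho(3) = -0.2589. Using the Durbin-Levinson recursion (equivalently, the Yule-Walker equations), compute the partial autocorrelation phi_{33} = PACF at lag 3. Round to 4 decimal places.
\phi_{33} = -0.2740

The PACF at lag k is phi_{kk}, the last component of the solution
to the Yule-Walker system G_k phi = r_k where
  (G_k)_{ij} = rho(|i - j|), (r_k)_i = rho(i), i,j = 1..k.
Equivalently, Durbin-Levinson gives phi_{kk} iteratively:
  phi_{11} = rho(1)
  phi_{kk} = [rho(k) - sum_{j=1..k-1} phi_{k-1,j} rho(k-j)]
            / [1 - sum_{j=1..k-1} phi_{k-1,j} rho(j)],
  phi_{k,j} = phi_{k-1,j} - phi_{kk} phi_{k-1,k-j},  j = 1..k-1.
Step k = 1:
  phi_11 = rho(1) = 0.0138.
Step k = 2:
  phi_22 = [rho(2) - phi_11 rho(1)] / [1 - phi_11 rho(1)] = [-0.2987 - (0.0138)(0.0138)] / [1 - (0.0138)(0.0138)]
         = -0.29889044 / 0.99980956 = -0.298947.
  Update: phi_21 = phi_11 - phi_22 phi_11 = 0.0138 - (-0.298947)(0.0138) = 0.017925.
Step k = 3:
  phi_33 = [rho(3) - phi_21 rho(2) - phi_22 rho(1)] / [1 - phi_21 rho(1) - phi_22 rho(2)]
    numerator   = -0.2589 - (0.017925)(-0.2987) - (-0.298947)(0.0138) = -0.24942019
    denominator = 1 - (0.017925)(0.0138) - (-0.298947)(-0.2987) = 0.91045705
  phi_33 = -0.24942019 / 0.91045705 = -0.274.
Therefore phi_{33} = -0.2740.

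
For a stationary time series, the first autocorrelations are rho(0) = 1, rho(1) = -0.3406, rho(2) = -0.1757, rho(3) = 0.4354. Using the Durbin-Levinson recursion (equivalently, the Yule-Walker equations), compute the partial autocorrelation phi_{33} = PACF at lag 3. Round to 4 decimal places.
\phi_{33} = 0.3090

The PACF at lag k is phi_{kk}, the last component of the solution
to the Yule-Walker system G_k phi = r_k where
  (G_k)_{ij} = rho(|i - j|), (r_k)_i = rho(i), i,j = 1..k.
Equivalently, Durbin-Levinson gives phi_{kk} iteratively:
  phi_{11} = rho(1)
  phi_{kk} = [rho(k) - sum_{j=1..k-1} phi_{k-1,j} rho(k-j)]
            / [1 - sum_{j=1..k-1} phi_{k-1,j} rho(j)],
  phi_{k,j} = phi_{k-1,j} - phi_{kk} phi_{k-1,k-j},  j = 1..k-1.
Step k = 1:
  phi_11 = rho(1) = -0.3406.
Step k = 2:
  phi_22 = [rho(2) - phi_11 rho(1)] / [1 - phi_11 rho(1)] = [-0.1757 - (-0.3406)(-0.3406)] / [1 - (-0.3406)(-0.3406)]
         = -0.29170836 / 0.88399164 = -0.32999.
  Update: phi_21 = phi_11 - phi_22 phi_11 = -0.3406 - (-0.32999)(-0.3406) = -0.452995.
Step k = 3:
  phi_33 = [rho(3) - phi_21 rho(2) - phi_22 rho(1)] / [1 - phi_21 rho(1) - phi_22 rho(2)]
    numerator   = 0.4354 - (-0.452995)(-0.1757) - (-0.32999)(-0.3406) = 0.24341427
    denominator = 1 - (-0.452995)(-0.3406) - (-0.32999)(-0.1757) = 0.78773081
  phi_33 = 0.24341427 / 0.78773081 = 0.309.
Therefore phi_{33} = 0.3090.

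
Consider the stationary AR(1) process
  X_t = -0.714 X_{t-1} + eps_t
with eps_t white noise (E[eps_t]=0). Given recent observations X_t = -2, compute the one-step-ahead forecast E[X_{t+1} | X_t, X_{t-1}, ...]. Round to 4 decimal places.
E[X_{t+1} \mid \mathcal F_t] = 1.4280

For an AR(p) model X_t = c + sum_i phi_i X_{t-i} + eps_t, the
one-step-ahead conditional mean is
  E[X_{t+1} | X_t, ...] = c + sum_i phi_i X_{t+1-i}.
Substitute known values:
  E[X_{t+1} | ...] = (-0.714) * (-2)
                   = 1.4280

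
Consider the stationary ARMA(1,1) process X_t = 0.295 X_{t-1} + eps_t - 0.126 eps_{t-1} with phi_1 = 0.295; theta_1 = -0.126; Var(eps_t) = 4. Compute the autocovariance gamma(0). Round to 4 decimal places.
\gamma(0) = 4.1251

Multiply the model equation by X_{t-k} and take expectations. With theta_0 = psi_0 = 1 and psi_j the MA(infinity) weights, this gives
  gamma(k) - sum_i phi_i gamma(k-i) = c_k,
  c_k = sigma^2 * sum_{j=k..q} theta_j psi_{j-k}   (c_k = 0 for k > q),
using gamma(-m) = gamma(m).
psi-weights needed (psi_j = theta_j + sum_i phi_i psi_{j-i}):
  psi_1 = theta_1 + phi_1 = -0.126 + (0.295) = 0.169
Right-hand sides:
  c_0 = sigma^2 (1 + theta_1 psi_1) = 4 * (1 + (-0.126)(0.169)) = 4 * 0.978706 = 3.914824
  c_1 = sigma^2 theta_1 = 4 * (-0.126) = -0.504
  c_2 = 0
Equations for k = 0 and k = 1 (AR order 1):
  gamma(0) = phi_1 gamma(1) + c_0
  gamma(1) = phi_1 gamma(0) + c_1
Substituting the second into the first: gamma(0) (1 - phi_1^2) = c_0 + phi_1 c_1, so
  gamma(0) = (c_0 + phi_1 c_1) / (1 - phi_1^2) = (3.914824 + (0.295)(-0.504)) / (1 - (0.295)^2) = 3.766144 / 0.912975 = 4.125134.
Therefore gamma(0) = 4.1251 (to 4 decimal places).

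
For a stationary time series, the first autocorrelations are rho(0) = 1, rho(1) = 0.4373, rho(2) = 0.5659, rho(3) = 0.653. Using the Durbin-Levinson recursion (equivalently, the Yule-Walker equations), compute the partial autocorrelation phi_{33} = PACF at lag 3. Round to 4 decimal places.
\phi_{33} = 0.5000

The PACF at lag k is phi_{kk}, the last component of the solution
to the Yule-Walker system G_k phi = r_k where
  (G_k)_{ij} = rho(|i - j|), (r_k)_i = rho(i), i,j = 1..k.
Equivalently, Durbin-Levinson gives phi_{kk} iteratively:
  phi_{11} = rho(1)
  phi_{kk} = [rho(k) - sum_{j=1..k-1} phi_{k-1,j} rho(k-j)]
            / [1 - sum_{j=1..k-1} phi_{k-1,j} rho(j)],
  phi_{k,j} = phi_{k-1,j} - phi_{kk} phi_{k-1,k-j},  j = 1..k-1.
Step k = 1:
  phi_11 = rho(1) = 0.4373.
Step k = 2:
  phi_22 = [rho(2) - phi_11 rho(1)] / [1 - phi_11 rho(1)] = [0.5659 - (0.4373)(0.4373)] / [1 - (0.4373)(0.4373)]
         = 0.37466871 / 0.80876871 = 0.463258.
  Update: phi_21 = phi_11 - phi_22 phi_11 = 0.4373 - (0.463258)(0.4373) = 0.234717.
Step k = 3:
  phi_33 = [rho(3) - phi_21 rho(2) - phi_22 rho(1)] / [1 - phi_21 rho(1) - phi_22 rho(2)]
    numerator   = 0.653 - (0.234717)(0.5659) - (0.463258)(0.4373) = 0.31759074
    denominator = 1 - (0.234717)(0.4373) - (0.463258)(0.5659) = 0.63520037
  phi_33 = 0.31759074 / 0.63520037 = 0.5.
Therefore phi_{33} = 0.5000.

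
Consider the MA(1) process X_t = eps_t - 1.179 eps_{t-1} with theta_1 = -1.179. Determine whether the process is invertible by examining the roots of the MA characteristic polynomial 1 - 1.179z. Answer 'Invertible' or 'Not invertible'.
\text{Not invertible}

The MA(q) characteristic polynomial is P(z) = 1 - 1.179z.
Invertibility requires all roots to lie outside the unit circle, i.e. |z| > 1 for every root.
This is linear in z: 1 + (-1.179) z = 0  =>  z = -1/(-1.179) = 0.848176,  |z| = 0.848176.
Moduli of all roots: 0.8482.
All moduli strictly greater than 1? No.
Verdict: Not invertible.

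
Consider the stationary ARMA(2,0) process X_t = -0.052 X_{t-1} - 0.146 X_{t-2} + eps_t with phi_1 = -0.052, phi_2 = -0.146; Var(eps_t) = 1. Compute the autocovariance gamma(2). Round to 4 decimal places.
\gamma(2) = -0.1471

Multiply the model equation by X_{t-k} and take expectations. With theta_0 = psi_0 = 1 and psi_j the MA(infinity) weights, this gives
  gamma(k) - sum_i phi_i gamma(k-i) = c_k,
  c_k = sigma^2 * sum_{j=k..q} theta_j psi_{j-k}   (c_k = 0 for k > q),
using gamma(-m) = gamma(m).
Pure AR (q = 0): c_0 = sigma^2 = 1, c_k = 0 for k >= 1.
Equations for k = 0, 1, 2 (AR order 2, c_2 = 0):
  (E0) gamma(0) = phi_1 gamma(1) + phi_2 gamma(2) + c_0
  (E1) gamma(1) = phi_1 gamma(0) + phi_2 gamma(1) + c_1
  (E2) gamma(2) = phi_1 gamma(1) + phi_2 gamma(0)
From (E1): gamma(1) = A gamma(0) + B with
  A = phi_1 / (1 - phi_2) = -0.052 / 1.146 = -0.045375,   B = c_1 / (1 - phi_2) = 0 / 1.146 = 0.
Insert (E2) into (E0): gamma(0) (1 - phi_2^2) = phi_1 (1 + phi_2) gamma(1) + c_0.
  phi_1 (1 + phi_2) = (-0.052)(0.854) = -0.044408,   1 - phi_2^2 = 0.978684.
Replace gamma(1) by A gamma(0) + B and collect gamma(0):
  gamma(0) [0.978684 - (-0.044408)(-0.045375)] = c_0 = 1
  gamma(0) * 0.976669 = 1
  gamma(0) = 1 / 0.976669 = 1.023888.
  gamma(1) = A gamma(0) = (-0.045375)(1.023888) = -0.046459.
  gamma(2) = phi_1 gamma(1) + phi_2 gamma(0) = (-0.052)(-0.046459) + (-0.146)(1.023888) = -0.147072.
Therefore gamma(2) = -0.1471 (to 4 decimal places).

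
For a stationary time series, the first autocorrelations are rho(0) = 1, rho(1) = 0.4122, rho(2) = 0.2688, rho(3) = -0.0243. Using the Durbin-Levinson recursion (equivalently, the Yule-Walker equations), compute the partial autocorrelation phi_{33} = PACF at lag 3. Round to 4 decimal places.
\phi_{33} = -0.2090

The PACF at lag k is phi_{kk}, the last component of the solution
to the Yule-Walker system G_k phi = r_k where
  (G_k)_{ij} = rho(|i - j|), (r_k)_i = rho(i), i,j = 1..k.
Equivalently, Durbin-Levinson gives phi_{kk} iteratively:
  phi_{11} = rho(1)
  phi_{kk} = [rho(k) - sum_{j=1..k-1} phi_{k-1,j} rho(k-j)]
            / [1 - sum_{j=1..k-1} phi_{k-1,j} rho(j)],
  phi_{k,j} = phi_{k-1,j} - phi_{kk} phi_{k-1,k-j},  j = 1..k-1.
Step k = 1:
  phi_11 = rho(1) = 0.4122.
Step k = 2:
  phi_22 = [rho(2) - phi_11 rho(1)] / [1 - phi_11 rho(1)] = [0.2688 - (0.4122)(0.4122)] / [1 - (0.4122)(0.4122)]
         = 0.09889116 / 0.83009116 = 0.119133.
  Update: phi_21 = phi_11 - phi_22 phi_11 = 0.4122 - (0.119133)(0.4122) = 0.363093.
Step k = 3:
  phi_33 = [rho(3) - phi_21 rho(2) - phi_22 rho(1)] / [1 - phi_21 rho(1) - phi_22 rho(2)]
    numerator   = -0.0243 - (0.363093)(0.2688) - (0.119133)(0.4122) = -0.17100609
    denominator = 1 - (0.363093)(0.4122) - (0.119133)(0.2688) = 0.81830997
  phi_33 = -0.17100609 / 0.81830997 = -0.209.
Therefore phi_{33} = -0.2090.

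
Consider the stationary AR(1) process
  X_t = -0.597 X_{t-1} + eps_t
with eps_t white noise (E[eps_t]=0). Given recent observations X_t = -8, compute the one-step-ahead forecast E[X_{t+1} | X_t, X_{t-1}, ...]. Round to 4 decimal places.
E[X_{t+1} \mid \mathcal F_t] = 4.7760

For an AR(p) model X_t = c + sum_i phi_i X_{t-i} + eps_t, the
one-step-ahead conditional mean is
  E[X_{t+1} | X_t, ...] = c + sum_i phi_i X_{t+1-i}.
Substitute known values:
  E[X_{t+1} | ...] = (-0.597) * (-8)
                   = 4.7760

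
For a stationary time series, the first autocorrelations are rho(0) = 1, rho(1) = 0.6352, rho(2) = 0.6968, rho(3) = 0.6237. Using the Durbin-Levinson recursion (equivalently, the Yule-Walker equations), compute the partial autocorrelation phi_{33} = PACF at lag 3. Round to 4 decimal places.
\phi_{33} = 0.1910

The PACF at lag k is phi_{kk}, the last component of the solution
to the Yule-Walker system G_k phi = r_k where
  (G_k)_{ij} = rho(|i - j|), (r_k)_i = rho(i), i,j = 1..k.
Equivalently, Durbin-Levinson gives phi_{kk} iteratively:
  phi_{11} = rho(1)
  phi_{kk} = [rho(k) - sum_{j=1..k-1} phi_{k-1,j} rho(k-j)]
            / [1 - sum_{j=1..k-1} phi_{k-1,j} rho(j)],
  phi_{k,j} = phi_{k-1,j} - phi_{kk} phi_{k-1,k-j},  j = 1..k-1.
Step k = 1:
  phi_11 = rho(1) = 0.6352.
Step k = 2:
  phi_22 = [rho(2) - phi_11 rho(1)] / [1 - phi_11 rho(1)] = [0.6968 - (0.6352)(0.6352)] / [1 - (0.6352)(0.6352)]
         = 0.29332096 / 0.59652096 = 0.491719.
  Update: phi_21 = phi_11 - phi_22 phi_11 = 0.6352 - (0.491719)(0.6352) = 0.32286.
Step k = 3:
  phi_33 = [rho(3) - phi_21 rho(2) - phi_22 rho(1)] / [1 - phi_21 rho(1) - phi_22 rho(2)]
    numerator   = 0.6237 - (0.32286)(0.6968) - (0.491719)(0.6352) = 0.08639109
    denominator = 1 - (0.32286)(0.6352) - (0.491719)(0.6968) = 0.45228934
  phi_33 = 0.08639109 / 0.45228934 = 0.191.
Therefore phi_{33} = 0.1910.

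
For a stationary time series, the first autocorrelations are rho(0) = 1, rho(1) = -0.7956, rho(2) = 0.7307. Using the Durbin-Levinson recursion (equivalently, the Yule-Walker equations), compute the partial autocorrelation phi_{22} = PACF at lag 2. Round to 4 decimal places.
\phi_{22} = 0.2663

The PACF at lag k is phi_{kk}, the last component of the solution
to the Yule-Walker system G_k phi = r_k where
  (G_k)_{ij} = rho(|i - j|), (r_k)_i = rho(i), i,j = 1..k.
Equivalently, Durbin-Levinson gives phi_{kk} iteratively:
  phi_{11} = rho(1)
  phi_{kk} = [rho(k) - sum_{j=1..k-1} phi_{k-1,j} rho(k-j)]
            / [1 - sum_{j=1..k-1} phi_{k-1,j} rho(j)],
  phi_{k,j} = phi_{k-1,j} - phi_{kk} phi_{k-1,k-j},  j = 1..k-1.
Step k = 1:
  phi_11 = rho(1) = -0.7956.
Step k = 2:
  phi_22 = [rho(2) - phi_11 rho(1)] / [1 - phi_11 rho(1)] = [0.7307 - (-0.7956)(-0.7956)] / [1 - (-0.7956)(-0.7956)]
         = 0.09772064 / 0.36702064 = 0.2663.
Therefore phi_{22} = 0.2663.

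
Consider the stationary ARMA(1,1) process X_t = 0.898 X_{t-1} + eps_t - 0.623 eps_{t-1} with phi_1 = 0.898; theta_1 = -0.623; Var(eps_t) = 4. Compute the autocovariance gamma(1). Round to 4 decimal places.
\gamma(1) = 2.5032

Multiply the model equation by X_{t-k} and take expectations. With theta_0 = psi_0 = 1 and psi_j the MA(infinity) weights, this gives
  gamma(k) - sum_i phi_i gamma(k-i) = c_k,
  c_k = sigma^2 * sum_{j=k..q} theta_j psi_{j-k}   (c_k = 0 for k > q),
using gamma(-m) = gamma(m).
psi-weights needed (psi_j = theta_j + sum_i phi_i psi_{j-i}):
  psi_1 = theta_1 + phi_1 = -0.623 + (0.898) = 0.275
Right-hand sides:
  c_0 = sigma^2 (1 + theta_1 psi_1) = 4 * (1 + (-0.623)(0.275)) = 4 * 0.828675 = 3.3147
  c_1 = sigma^2 theta_1 = 4 * (-0.623) = -2.492
  c_2 = 0
Equations for k = 0 and k = 1 (AR order 1):
  gamma(0) = phi_1 gamma(1) + c_0
  gamma(1) = phi_1 gamma(0) + c_1
Substituting the second into the first: gamma(0) (1 - phi_1^2) = c_0 + phi_1 c_1, so
  gamma(0) = (c_0 + phi_1 c_1) / (1 - phi_1^2) = (3.3147 + (0.898)(-2.492)) / (1 - (0.898)^2) = 1.076884 / 0.193596 = 5.562532.
  gamma(1) = phi_1 gamma(0) + c_1 = (0.898)(5.562532) + (-2.492) = 2.503154.
Therefore gamma(1) = 2.5032 (to 4 decimal places).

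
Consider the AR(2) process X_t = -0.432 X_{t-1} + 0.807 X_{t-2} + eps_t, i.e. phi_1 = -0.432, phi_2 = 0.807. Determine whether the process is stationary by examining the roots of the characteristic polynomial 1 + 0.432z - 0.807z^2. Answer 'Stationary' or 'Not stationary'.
\text{Not stationary}

The AR(p) characteristic polynomial is P(z) = 1 + 0.432z - 0.807z^2.
Stationarity requires all roots to lie outside the unit circle, i.e. |z| > 1 for every root.
Set 1 + (0.432) z + (-0.807) z^2 = 0, i.e. a z^2 + b z + c = 0 with a = -0.807, b = 0.432, c = 1.
Discriminant D = b^2 - 4ac = (0.432)^2 - 4*(-0.807)*1 = 0.186624 - (-3.228) = 3.414624.
D >= 0, so the roots are real: z = (-b +/- sqrt(D)) / (2a) = (-0.432 +/- 1.84787) / (-1.614).
  z_1 = (-0.432 + 1.84787) / (-1.614) = -0.8772,   |z_1| = 0.8772.
  z_2 = (-0.432 - 1.84787) / (-1.614) = 1.4126,   |z_2| = 1.4126.
Moduli of all roots: 0.8772, 1.4126.
All moduli strictly greater than 1? No.
Verdict: Not stationary.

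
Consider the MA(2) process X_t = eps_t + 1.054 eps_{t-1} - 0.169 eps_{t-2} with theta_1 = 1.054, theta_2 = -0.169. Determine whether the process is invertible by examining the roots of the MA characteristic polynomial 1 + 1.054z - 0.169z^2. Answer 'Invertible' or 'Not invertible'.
\text{Not invertible}

The MA(q) characteristic polynomial is P(z) = 1 + 1.054z - 0.169z^2.
Invertibility requires all roots to lie outside the unit circle, i.e. |z| > 1 for every root.
Set 1 + (1.054) z + (-0.169) z^2 = 0, i.e. a z^2 + b z + c = 0 with a = -0.169, b = 1.054, c = 1.
Discriminant D = b^2 - 4ac = (1.054)^2 - 4*(-0.169)*1 = 1.110916 - (-0.676) = 1.786916.
D >= 0, so the roots are real: z = (-b +/- sqrt(D)) / (2a) = (-1.054 +/- 1.336756) / (-0.338).
  z_1 = (-1.054 + 1.336756) / (-0.338) = -0.8366,   |z_1| = 0.8366.
  z_2 = (-1.054 - 1.336756) / (-0.338) = 7.0732,   |z_2| = 7.0732.
Moduli of all roots: 0.8366, 7.0732.
All moduli strictly greater than 1? No.
Verdict: Not invertible.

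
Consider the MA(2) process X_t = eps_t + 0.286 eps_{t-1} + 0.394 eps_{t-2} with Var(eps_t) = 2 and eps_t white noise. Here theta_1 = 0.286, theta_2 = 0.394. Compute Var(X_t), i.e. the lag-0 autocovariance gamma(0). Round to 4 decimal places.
\gamma(0) = 2.4741

For an MA(q) process X_t = eps_t + sum_i theta_i eps_{t-i} with
Var(eps_t) = sigma^2, the variance is
  gamma(0) = sigma^2 * (1 + sum_i theta_i^2).
  sum_i theta_i^2 = (0.286)^2 + (0.394)^2 = 0.081796 + 0.155236 = 0.237032.
  gamma(0) = 2 * (1 + 0.237032) = 2 * 1.237032 = 2.474064, which rounds to 2.4741.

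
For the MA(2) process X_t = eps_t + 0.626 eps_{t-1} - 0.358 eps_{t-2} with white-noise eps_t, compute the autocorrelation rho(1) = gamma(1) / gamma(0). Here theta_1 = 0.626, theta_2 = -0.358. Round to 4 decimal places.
\rho(1) = 0.2644

For an MA(q) process with theta_0 = 1, the autocovariance is
  gamma(k) = sigma^2 * sum_{i=0..q-k} theta_i * theta_{i+k},
and rho(k) = gamma(k) / gamma(0). Sigma^2 cancels.
  numerator   = (1)*(0.626) + (0.626)*(-0.358) = 0.401892.
  denominator = (1)^2 + (0.626)^2 + (-0.358)^2 = 1.52004.
  rho(1) = 0.401892 / 1.52004 = 0.2644.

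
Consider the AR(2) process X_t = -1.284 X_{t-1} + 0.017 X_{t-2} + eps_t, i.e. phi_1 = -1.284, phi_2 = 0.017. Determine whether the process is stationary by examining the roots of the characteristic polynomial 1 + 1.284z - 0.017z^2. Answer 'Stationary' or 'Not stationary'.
\text{Not stationary}

The AR(p) characteristic polynomial is P(z) = 1 + 1.284z - 0.017z^2.
Stationarity requires all roots to lie outside the unit circle, i.e. |z| > 1 for every root.
Set 1 + (1.284) z + (-0.017) z^2 = 0, i.e. a z^2 + b z + c = 0 with a = -0.017, b = 1.284, c = 1.
Discriminant D = b^2 - 4ac = (1.284)^2 - 4*(-0.017)*1 = 1.648656 - (-0.068) = 1.716656.
D >= 0, so the roots are real: z = (-b +/- sqrt(D)) / (2a) = (-1.284 +/- 1.310212) / (-0.034).
  z_1 = (-1.284 + 1.310212) / (-0.034) = -0.7709,   |z_1| = 0.7709.
  z_2 = (-1.284 - 1.310212) / (-0.034) = 76.3004,   |z_2| = 76.3004.
Moduli of all roots: 0.7709, 76.3004.
All moduli strictly greater than 1? No.
Verdict: Not stationary.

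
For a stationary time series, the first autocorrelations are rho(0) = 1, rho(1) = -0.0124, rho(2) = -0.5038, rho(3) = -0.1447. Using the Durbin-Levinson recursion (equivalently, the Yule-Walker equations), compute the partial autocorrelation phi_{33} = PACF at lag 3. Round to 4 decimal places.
\phi_{33} = -0.2150

The PACF at lag k is phi_{kk}, the last component of the solution
to the Yule-Walker system G_k phi = r_k where
  (G_k)_{ij} = rho(|i - j|), (r_k)_i = rho(i), i,j = 1..k.
Equivalently, Durbin-Levinson gives phi_{kk} iteratively:
  phi_{11} = rho(1)
  phi_{kk} = [rho(k) - sum_{j=1..k-1} phi_{k-1,j} rho(k-j)]
            / [1 - sum_{j=1..k-1} phi_{k-1,j} rho(j)],
  phi_{k,j} = phi_{k-1,j} - phi_{kk} phi_{k-1,k-j},  j = 1..k-1.
Step k = 1:
  phi_11 = rho(1) = -0.0124.
Step k = 2:
  phi_22 = [rho(2) - phi_11 rho(1)] / [1 - phi_11 rho(1)] = [-0.5038 - (-0.0124)(-0.0124)] / [1 - (-0.0124)(-0.0124)]
         = -0.50395376 / 0.99984624 = -0.504031.
  Update: phi_21 = phi_11 - phi_22 phi_11 = -0.0124 - (-0.504031)(-0.0124) = -0.01865.
Step k = 3:
  phi_33 = [rho(3) - phi_21 rho(2) - phi_22 rho(1)] / [1 - phi_21 rho(1) - phi_22 rho(2)]
    numerator   = -0.1447 - (-0.01865)(-0.5038) - (-0.504031)(-0.0124) = -0.16034585
    denominator = 1 - (-0.01865)(-0.0124) - (-0.504031)(-0.5038) = 0.74583779
  phi_33 = -0.16034585 / 0.74583779 = -0.215.
Therefore phi_{33} = -0.2150.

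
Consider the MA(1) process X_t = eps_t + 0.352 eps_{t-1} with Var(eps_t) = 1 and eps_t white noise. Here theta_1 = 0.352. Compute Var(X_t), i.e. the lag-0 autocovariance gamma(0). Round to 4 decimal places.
\gamma(0) = 1.1239

For an MA(q) process X_t = eps_t + sum_i theta_i eps_{t-i} with
Var(eps_t) = sigma^2, the variance is
  gamma(0) = sigma^2 * (1 + sum_i theta_i^2).
  sum_i theta_i^2 = (0.352)^2 = 0.123904.
  gamma(0) = 1 * (1 + 0.123904) = 1 * 1.123904 = 1.123904, which rounds to 1.1239.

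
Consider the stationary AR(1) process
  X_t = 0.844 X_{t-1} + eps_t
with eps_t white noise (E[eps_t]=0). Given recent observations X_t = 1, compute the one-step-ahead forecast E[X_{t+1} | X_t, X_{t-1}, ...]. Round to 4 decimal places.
E[X_{t+1} \mid \mathcal F_t] = 0.8440

For an AR(p) model X_t = c + sum_i phi_i X_{t-i} + eps_t, the
one-step-ahead conditional mean is
  E[X_{t+1} | X_t, ...] = c + sum_i phi_i X_{t+1-i}.
Substitute known values:
  E[X_{t+1} | ...] = (0.844) * (1)
                   = 0.8440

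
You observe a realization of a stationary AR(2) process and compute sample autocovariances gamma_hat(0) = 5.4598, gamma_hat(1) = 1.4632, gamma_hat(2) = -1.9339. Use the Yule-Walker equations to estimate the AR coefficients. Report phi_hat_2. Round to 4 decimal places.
\hat\phi_{2} = -0.4590

The Yule-Walker equations for an AR(p) process read, in matrix form,
  Gamma_p phi = r_p,   with   (Gamma_p)_{ij} = gamma(|i - j|),
                       (r_p)_i = gamma(i),   i,j = 1..p.
Substitute the sample gammas (Toeplitz matrix and right-hand side of size 2):
  Gamma_p = [[5.4598, 1.4632], [1.4632, 5.4598]]
  r_p     = [1.4632, -1.9339]
Written out:
  5.4598 phi_1 + 1.4632 phi_2 = 1.4632
  1.4632 phi_1 + 5.4598 phi_2 = -1.9339
Solve by Cramer's rule:
  det = gamma(0)^2 - gamma(1)^2 = (5.4598)^2 - (1.4632)^2 = 29.80941604 - 2.14095424 = 27.6684618
  phi_hat_1 = [gamma(1) gamma(0) - gamma(1) gamma(2)] / det = [(1.4632)(5.4598) - (1.4632)(-1.9339)] / 27.6684618 = 10.81846184 / 27.6684618 = 0.391
  phi_hat_2 = [gamma(0) gamma(2) - gamma(1)^2] / det = [(5.4598)(-1.9339) - (1.4632)^2] / 27.6684618 = -12.69966146 / 27.6684618 = -0.459
So phi_hat = [0.3910, -0.4590].
Therefore phi_hat_2 = -0.4590.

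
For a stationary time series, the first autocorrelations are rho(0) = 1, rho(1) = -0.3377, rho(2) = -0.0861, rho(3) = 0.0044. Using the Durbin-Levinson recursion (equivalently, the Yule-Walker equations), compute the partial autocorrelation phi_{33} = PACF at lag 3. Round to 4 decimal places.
\phi_{33} = -0.1279

The PACF at lag k is phi_{kk}, the last component of the solution
to the Yule-Walker system G_k phi = r_k where
  (G_k)_{ij} = rho(|i - j|), (r_k)_i = rho(i), i,j = 1..k.
Equivalently, Durbin-Levinson gives phi_{kk} iteratively:
  phi_{11} = rho(1)
  phi_{kk} = [rho(k) - sum_{j=1..k-1} phi_{k-1,j} rho(k-j)]
            / [1 - sum_{j=1..k-1} phi_{k-1,j} rho(j)],
  phi_{k,j} = phi_{k-1,j} - phi_{kk} phi_{k-1,k-j},  j = 1..k-1.
Step k = 1:
  phi_11 = rho(1) = -0.3377.
Step k = 2:
  phi_22 = [rho(2) - phi_11 rho(1)] / [1 - phi_11 rho(1)] = [-0.0861 - (-0.3377)(-0.3377)] / [1 - (-0.3377)(-0.3377)]
         = -0.20014129 / 0.88595871 = -0.225904.
  Update: phi_21 = phi_11 - phi_22 phi_11 = -0.3377 - (-0.225904)(-0.3377) = -0.413988.
Step k = 3:
  phi_33 = [rho(3) - phi_21 rho(2) - phi_22 rho(1)] / [1 - phi_21 rho(1) - phi_22 rho(2)]
    numerator   = 0.0044 - (-0.413988)(-0.0861) - (-0.225904)(-0.3377) = -0.10753199
    denominator = 1 - (-0.413988)(-0.3377) - (-0.225904)(-0.0861) = 0.84074607
  phi_33 = -0.10753199 / 0.84074607 = -0.1279.
Therefore phi_{33} = -0.1279.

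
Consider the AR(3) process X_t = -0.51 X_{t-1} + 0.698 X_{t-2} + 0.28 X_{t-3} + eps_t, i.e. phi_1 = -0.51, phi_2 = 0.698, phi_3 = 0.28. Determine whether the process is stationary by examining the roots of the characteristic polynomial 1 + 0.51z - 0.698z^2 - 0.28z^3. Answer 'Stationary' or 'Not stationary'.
\text{Stationary}

The AR(p) characteristic polynomial is P(z) = 1 + 0.51z - 0.698z^2 - 0.28z^3.
Stationarity requires all roots to lie outside the unit circle, i.e. |z| > 1 for every root.
Degree 3: look for a simple real root z0 first, then factor out (1 - z/z0) and solve the remaining quadratic.
Testing z0 = 1.25: P(1.25) = 1 + (0.51)(1.25) + (-0.698)(1.25)^2 + (-0.28)(1.25)^3
  = 1 + (0.6375) + (-1.090625) + (-0.546875) = 0.  So z_0 = 1.25 is a root, |z_0| = 1.25.
Divide out the factor (1 - 0.8 z) = (1 - z/z0) (since 1/z0 = 0.8):
  P(z) = (1 - 0.8 z)(1 + (1.31) z + (0.35) z^2)
  [check: z-coef 1.31 - (0.8) = 0.51; z^2-coef 0.35 - (0.8)(1.31) = -0.698; z^3-coef -(0.8)(0.35) = -0.28.]
Remaining roots from the quadratic factor 1 + (1.31) z + (0.35) z^2:
  Set 1 + (1.31) z + (0.35) z^2 = 0, i.e. a z^2 + b z + c = 0 with a = 0.35, b = 1.31, c = 1.
  Discriminant D = b^2 - 4ac = (1.31)^2 - 4*(0.35)*1 = 1.7161 - (1.4) = 0.3161.
  D >= 0, so the roots are real: z = (-b +/- sqrt(D)) / (2a) = (-1.31 +/- 0.562228) / (0.7).
    z_1 = (-1.31 + 0.562228) / (0.7) = -1.0682,   |z_1| = 1.0682.
    z_2 = (-1.31 - 0.562228) / (0.7) = -2.6746,   |z_2| = 2.6746.
Moduli of all roots: 1.2500, 1.0682, 2.6746.
All moduli strictly greater than 1? Yes.
Verdict: Stationary.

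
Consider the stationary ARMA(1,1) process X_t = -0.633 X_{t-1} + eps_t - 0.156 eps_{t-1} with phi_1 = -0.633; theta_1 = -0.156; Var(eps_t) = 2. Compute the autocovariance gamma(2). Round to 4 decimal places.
\gamma(2) = 1.8313

Multiply the model equation by X_{t-k} and take expectations. With theta_0 = psi_0 = 1 and psi_j the MA(infinity) weights, this gives
  gamma(k) - sum_i phi_i gamma(k-i) = c_k,
  c_k = sigma^2 * sum_{j=k..q} theta_j psi_{j-k}   (c_k = 0 for k > q),
using gamma(-m) = gamma(m).
psi-weights needed (psi_j = theta_j + sum_i phi_i psi_{j-i}):
  psi_1 = theta_1 + phi_1 = -0.156 + (-0.633) = -0.789
Right-hand sides:
  c_0 = sigma^2 (1 + theta_1 psi_1) = 2 * (1 + (-0.156)(-0.789)) = 2 * 1.123084 = 2.246168
  c_1 = sigma^2 theta_1 = 2 * (-0.156) = -0.312
  c_2 = 0
Equations for k = 0 and k = 1 (AR order 1):
  gamma(0) = phi_1 gamma(1) + c_0
  gamma(1) = phi_1 gamma(0) + c_1
Substituting the second into the first: gamma(0) (1 - phi_1^2) = c_0 + phi_1 c_1, so
  gamma(0) = (c_0 + phi_1 c_1) / (1 - phi_1^2) = (2.246168 + (-0.633)(-0.312)) / (1 - (-0.633)^2) = 2.443664 / 0.599311 = 4.077456.
  gamma(1) = phi_1 gamma(0) + c_1 = (-0.633)(4.077456) + (-0.312) = -2.893029.
For k = 2 (> q): gamma(2) = phi_1 gamma(1) = (-0.633)(-2.893029) = 1.831288.
Therefore gamma(2) = 1.8313 (to 4 decimal places).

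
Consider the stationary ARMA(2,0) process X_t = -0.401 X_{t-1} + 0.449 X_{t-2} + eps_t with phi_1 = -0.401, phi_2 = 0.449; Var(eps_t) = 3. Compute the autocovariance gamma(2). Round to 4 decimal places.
\gamma(2) = 5.9183

Multiply the model equation by X_{t-k} and take expectations. With theta_0 = psi_0 = 1 and psi_j the MA(infinity) weights, this gives
  gamma(k) - sum_i phi_i gamma(k-i) = c_k,
  c_k = sigma^2 * sum_{j=k..q} theta_j psi_{j-k}   (c_k = 0 for k > q),
using gamma(-m) = gamma(m).
Pure AR (q = 0): c_0 = sigma^2 = 3, c_k = 0 for k >= 1.
Equations for k = 0, 1, 2 (AR order 2, c_2 = 0):
  (E0) gamma(0) = phi_1 gamma(1) + phi_2 gamma(2) + c_0
  (E1) gamma(1) = phi_1 gamma(0) + phi_2 gamma(1) + c_1
  (E2) gamma(2) = phi_1 gamma(1) + phi_2 gamma(0)
From (E1): gamma(1) = A gamma(0) + B with
  A = phi_1 / (1 - phi_2) = -0.401 / 0.551 = -0.727768,   B = c_1 / (1 - phi_2) = 0 / 0.551 = 0.
Insert (E2) into (E0): gamma(0) (1 - phi_2^2) = phi_1 (1 + phi_2) gamma(1) + c_0.
  phi_1 (1 + phi_2) = (-0.401)(1.449) = -0.581049,   1 - phi_2^2 = 0.798399.
Replace gamma(1) by A gamma(0) + B and collect gamma(0):
  gamma(0) [0.798399 - (-0.581049)(-0.727768)] = c_0 = 3
  gamma(0) * 0.37553 = 3
  gamma(0) = 3 / 0.37553 = 7.988703.
  gamma(1) = A gamma(0) = (-0.727768)(7.988703) = -5.81392.
  gamma(2) = phi_1 gamma(1) + phi_2 gamma(0) = (-0.401)(-5.81392) + (0.449)(7.988703) = 5.918309.
Therefore gamma(2) = 5.9183 (to 4 decimal places).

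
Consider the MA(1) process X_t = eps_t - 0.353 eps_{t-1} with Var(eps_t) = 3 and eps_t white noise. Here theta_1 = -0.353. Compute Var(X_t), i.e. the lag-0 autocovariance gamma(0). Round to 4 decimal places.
\gamma(0) = 3.3738

For an MA(q) process X_t = eps_t + sum_i theta_i eps_{t-i} with
Var(eps_t) = sigma^2, the variance is
  gamma(0) = sigma^2 * (1 + sum_i theta_i^2).
  sum_i theta_i^2 = (-0.353)^2 = 0.124609.
  gamma(0) = 3 * (1 + 0.124609) = 3 * 1.124609 = 3.373827, which rounds to 3.3738.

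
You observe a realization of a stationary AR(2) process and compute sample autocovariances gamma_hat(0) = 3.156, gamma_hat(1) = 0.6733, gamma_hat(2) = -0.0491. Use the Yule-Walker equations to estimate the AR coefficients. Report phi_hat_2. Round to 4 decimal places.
\hat\phi_{2} = -0.0640

The Yule-Walker equations for an AR(p) process read, in matrix form,
  Gamma_p phi = r_p,   with   (Gamma_p)_{ij} = gamma(|i - j|),
                       (r_p)_i = gamma(i),   i,j = 1..p.
Substitute the sample gammas (Toeplitz matrix and right-hand side of size 2):
  Gamma_p = [[3.156, 0.6733], [0.6733, 3.156]]
  r_p     = [0.6733, -0.0491]
Written out:
  3.156 phi_1 + 0.6733 phi_2 = 0.6733
  0.6733 phi_1 + 3.156 phi_2 = -0.0491
Solve by Cramer's rule:
  det = gamma(0)^2 - gamma(1)^2 = (3.156)^2 - (0.6733)^2 = 9.960336 - 0.45333289 = 9.50700311
  phi_hat_1 = [gamma(1) gamma(0) - gamma(1) gamma(2)] / det = [(0.6733)(3.156) - (0.6733)(-0.0491)] / 9.50700311 = 2.15799383 / 9.50700311 = 0.227
  phi_hat_2 = [gamma(0) gamma(2) - gamma(1)^2] / det = [(3.156)(-0.0491) - (0.6733)^2] / 9.50700311 = -0.60829249 / 9.50700311 = -0.064
So phi_hat = [0.2270, -0.0640].
Therefore phi_hat_2 = -0.0640.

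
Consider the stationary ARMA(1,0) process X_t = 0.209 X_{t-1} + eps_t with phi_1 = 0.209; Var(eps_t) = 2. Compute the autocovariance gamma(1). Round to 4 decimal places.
\gamma(1) = 0.4371

Multiply the model equation by X_{t-k} and take expectations. With theta_0 = psi_0 = 1 and psi_j the MA(infinity) weights, this gives
  gamma(k) - sum_i phi_i gamma(k-i) = c_k,
  c_k = sigma^2 * sum_{j=k..q} theta_j psi_{j-k}   (c_k = 0 for k > q),
using gamma(-m) = gamma(m).
Pure AR (q = 0): c_0 = sigma^2 = 2, c_k = 0 for k >= 1.
Equations for k = 0 and k = 1 (AR order 1):
  gamma(0) = phi_1 gamma(1) + c_0
  gamma(1) = phi_1 gamma(0) + c_1
Substituting the second into the first: gamma(0) (1 - phi_1^2) = c_0 + phi_1 c_1, so
  gamma(0) = c_0 / (1 - phi_1^2) = 2 / (1 - (0.209)^2) = 2 / 0.956319 = 2.091352.
  gamma(1) = phi_1 gamma(0) = (0.209)(2.091352) = 0.437093.
Therefore gamma(1) = 0.4371 (to 4 decimal places).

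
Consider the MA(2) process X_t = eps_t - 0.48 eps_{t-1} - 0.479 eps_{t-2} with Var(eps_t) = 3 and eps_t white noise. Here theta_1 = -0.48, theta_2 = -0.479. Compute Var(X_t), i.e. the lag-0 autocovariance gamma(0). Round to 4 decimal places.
\gamma(0) = 4.3795

For an MA(q) process X_t = eps_t + sum_i theta_i eps_{t-i} with
Var(eps_t) = sigma^2, the variance is
  gamma(0) = sigma^2 * (1 + sum_i theta_i^2).
  sum_i theta_i^2 = (-0.48)^2 + (-0.479)^2 = 0.2304 + 0.229441 = 0.459841.
  gamma(0) = 3 * (1 + 0.459841) = 3 * 1.459841 = 4.379523, which rounds to 4.3795.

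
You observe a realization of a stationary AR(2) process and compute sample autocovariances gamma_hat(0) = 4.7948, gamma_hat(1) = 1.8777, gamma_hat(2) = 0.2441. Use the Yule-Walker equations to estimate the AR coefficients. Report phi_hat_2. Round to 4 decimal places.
\hat\phi_{2} = -0.1210

The Yule-Walker equations for an AR(p) process read, in matrix form,
  Gamma_p phi = r_p,   with   (Gamma_p)_{ij} = gamma(|i - j|),
                       (r_p)_i = gamma(i),   i,j = 1..p.
Substitute the sample gammas (Toeplitz matrix and right-hand side of size 2):
  Gamma_p = [[4.7948, 1.8777], [1.8777, 4.7948]]
  r_p     = [1.8777, 0.2441]
Written out:
  4.7948 phi_1 + 1.8777 phi_2 = 1.8777
  1.8777 phi_1 + 4.7948 phi_2 = 0.2441
Solve by Cramer's rule:
  det = gamma(0)^2 - gamma(1)^2 = (4.7948)^2 - (1.8777)^2 = 22.99010704 - 3.52575729 = 19.46434975
  phi_hat_1 = [gamma(1) gamma(0) - gamma(1) gamma(2)] / det = [(1.8777)(4.7948) - (1.8777)(0.2441)] / 19.46434975 = 8.54484939 / 19.46434975 = 0.439
  phi_hat_2 = [gamma(0) gamma(2) - gamma(1)^2] / det = [(4.7948)(0.2441) - (1.8777)^2] / 19.46434975 = -2.35534661 / 19.46434975 = -0.121
So phi_hat = [0.4390, -0.1210].
Therefore phi_hat_2 = -0.1210.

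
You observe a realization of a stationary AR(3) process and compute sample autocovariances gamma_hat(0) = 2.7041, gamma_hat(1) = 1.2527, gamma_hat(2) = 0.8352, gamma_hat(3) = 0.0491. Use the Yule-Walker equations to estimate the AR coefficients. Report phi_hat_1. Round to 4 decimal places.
\hat\phi_{1} = 0.4330

The Yule-Walker equations for an AR(p) process read, in matrix form,
  Gamma_p phi = r_p,   with   (Gamma_p)_{ij} = gamma(|i - j|),
                       (r_p)_i = gamma(i),   i,j = 1..p.
Substitute the sample gammas (Toeplitz matrix and right-hand side of size 3):
  Gamma_p = [[2.7041, 1.2527, 0.8352], [1.2527, 2.7041, 1.2527], [0.8352, 1.2527, 2.7041]]
  r_p     = [1.2527, 0.8352, 0.0491]
Written out (R1..R3):
  (R1) 2.7041 phi_1 + 1.2527 phi_2 + 0.8352 phi_3 = 1.2527
  (R2) 1.2527 phi_1 + 2.7041 phi_2 + 1.2527 phi_3 = 0.8352
  (R3) 0.8352 phi_1 + 1.2527 phi_2 + 2.7041 phi_3 = 0.0491
Gaussian elimination:
  R2 <- R2 - (1.2527/2.7041) R1 = R2 - (0.463259) R1:  2.123775 phi_2 + 0.865786 phi_3 = 0.254875
  R3 <- R3 - (0.8352/2.7041) R1 = R3 - (0.308864) R1:  0.865786 phi_2 + 2.446137 phi_3 = -0.337814
  R3 <- R3 - (0.865786/2.123775) R2 = R3 - (0.407664) R2:  2.093187 phi_3 = -0.441718
Back-substitution:
  phi_hat_3 = -0.441718 / 2.093187 = -0.211026
  phi_hat_2 = (0.254875 - (0.865786)(-0.211026)) / 2.123775 = 0.206038
  phi_hat_1 = (1.2527 - (1.2527)(0.206038) - (0.8352)(-0.211026)) / 2.7041 = 0.432989
So phi_hat = [0.4330, 0.2060, -0.2110].
Therefore phi_hat_1 = 0.4330.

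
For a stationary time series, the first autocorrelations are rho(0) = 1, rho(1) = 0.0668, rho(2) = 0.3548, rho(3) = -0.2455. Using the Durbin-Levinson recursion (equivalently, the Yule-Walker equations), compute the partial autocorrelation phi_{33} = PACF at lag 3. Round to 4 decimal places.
\phi_{33} = -0.3260

The PACF at lag k is phi_{kk}, the last component of the solution
to the Yule-Walker system G_k phi = r_k where
  (G_k)_{ij} = rho(|i - j|), (r_k)_i = rho(i), i,j = 1..k.
Equivalently, Durbin-Levinson gives phi_{kk} iteratively:
  phi_{11} = rho(1)
  phi_{kk} = [rho(k) - sum_{j=1..k-1} phi_{k-1,j} rho(k-j)]
            / [1 - sum_{j=1..k-1} phi_{k-1,j} rho(j)],
  phi_{k,j} = phi_{k-1,j} - phi_{kk} phi_{k-1,k-j},  j = 1..k-1.
Step k = 1:
  phi_11 = rho(1) = 0.0668.
Step k = 2:
  phi_22 = [rho(2) - phi_11 rho(1)] / [1 - phi_11 rho(1)] = [0.3548 - (0.0668)(0.0668)] / [1 - (0.0668)(0.0668)]
         = 0.35033776 / 0.99553776 = 0.351908.
  Update: phi_21 = phi_11 - phi_22 phi_11 = 0.0668 - (0.351908)(0.0668) = 0.043293.
Step k = 3:
  phi_33 = [rho(3) - phi_21 rho(2) - phi_22 rho(1)] / [1 - phi_21 rho(1) - phi_22 rho(2)]
    numerator   = -0.2455 - (0.043293)(0.3548) - (0.351908)(0.0668) = -0.28436765
    denominator = 1 - (0.043293)(0.0668) - (0.351908)(0.3548) = 0.87225108
  phi_33 = -0.28436765 / 0.87225108 = -0.326.
Therefore phi_{33} = -0.3260.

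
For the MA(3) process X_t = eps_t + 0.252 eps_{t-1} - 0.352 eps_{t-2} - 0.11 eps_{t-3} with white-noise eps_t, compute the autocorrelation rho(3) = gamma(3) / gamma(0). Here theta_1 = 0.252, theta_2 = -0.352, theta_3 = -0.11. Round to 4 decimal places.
\rho(3) = -0.0917

For an MA(q) process with theta_0 = 1, the autocovariance is
  gamma(k) = sigma^2 * sum_{i=0..q-k} theta_i * theta_{i+k},
and rho(k) = gamma(k) / gamma(0). Sigma^2 cancels.
  numerator   = (1)*(-0.11) = -0.11.
  denominator = (1)^2 + (0.252)^2 + (-0.352)^2 + (-0.11)^2 = 1.199508.
  rho(3) = -0.11 / 1.199508 = -0.0917.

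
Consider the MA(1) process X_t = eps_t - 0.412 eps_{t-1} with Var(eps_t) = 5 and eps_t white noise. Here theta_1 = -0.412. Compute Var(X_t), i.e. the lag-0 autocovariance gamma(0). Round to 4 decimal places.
\gamma(0) = 5.8487

For an MA(q) process X_t = eps_t + sum_i theta_i eps_{t-i} with
Var(eps_t) = sigma^2, the variance is
  gamma(0) = sigma^2 * (1 + sum_i theta_i^2).
  sum_i theta_i^2 = (-0.412)^2 = 0.169744.
  gamma(0) = 5 * (1 + 0.169744) = 5 * 1.169744 = 5.84872, which rounds to 5.8487.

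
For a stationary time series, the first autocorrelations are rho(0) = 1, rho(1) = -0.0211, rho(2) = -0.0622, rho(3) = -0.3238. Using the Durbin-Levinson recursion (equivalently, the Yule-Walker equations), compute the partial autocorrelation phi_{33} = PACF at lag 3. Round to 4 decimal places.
\phi_{33} = -0.3280

The PACF at lag k is phi_{kk}, the last component of the solution
to the Yule-Walker system G_k phi = r_k where
  (G_k)_{ij} = rho(|i - j|), (r_k)_i = rho(i), i,j = 1..k.
Equivalently, Durbin-Levinson gives phi_{kk} iteratively:
  phi_{11} = rho(1)
  phi_{kk} = [rho(k) - sum_{j=1..k-1} phi_{k-1,j} rho(k-j)]
            / [1 - sum_{j=1..k-1} phi_{k-1,j} rho(j)],
  phi_{k,j} = phi_{k-1,j} - phi_{kk} phi_{k-1,k-j},  j = 1..k-1.
Step k = 1:
  phi_11 = rho(1) = -0.0211.
Step k = 2:
  phi_22 = [rho(2) - phi_11 rho(1)] / [1 - phi_11 rho(1)] = [-0.0622 - (-0.0211)(-0.0211)] / [1 - (-0.0211)(-0.0211)]
         = -0.06264521 / 0.99955479 = -0.062673.
  Update: phi_21 = phi_11 - phi_22 phi_11 = -0.0211 - (-0.062673)(-0.0211) = -0.022422.
Step k = 3:
  phi_33 = [rho(3) - phi_21 rho(2) - phi_22 rho(1)] / [1 - phi_21 rho(1) - phi_22 rho(2)]
    numerator   = -0.3238 - (-0.022422)(-0.0622) - (-0.062673)(-0.0211) = -0.32651708
    denominator = 1 - (-0.022422)(-0.0211) - (-0.062673)(-0.0622) = 0.99562862
  phi_33 = -0.32651708 / 0.99562862 = -0.328.
Therefore phi_{33} = -0.3280.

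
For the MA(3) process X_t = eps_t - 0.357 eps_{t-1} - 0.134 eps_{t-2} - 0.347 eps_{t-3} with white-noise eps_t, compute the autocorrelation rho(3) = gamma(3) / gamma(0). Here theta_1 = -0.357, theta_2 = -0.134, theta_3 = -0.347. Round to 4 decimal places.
\rho(3) = -0.2741

For an MA(q) process with theta_0 = 1, the autocovariance is
  gamma(k) = sigma^2 * sum_{i=0..q-k} theta_i * theta_{i+k},
and rho(k) = gamma(k) / gamma(0). Sigma^2 cancels.
  numerator   = (1)*(-0.347) = -0.347.
  denominator = (1)^2 + (-0.357)^2 + (-0.134)^2 + (-0.347)^2 = 1.265814.
  rho(3) = -0.347 / 1.265814 = -0.2741.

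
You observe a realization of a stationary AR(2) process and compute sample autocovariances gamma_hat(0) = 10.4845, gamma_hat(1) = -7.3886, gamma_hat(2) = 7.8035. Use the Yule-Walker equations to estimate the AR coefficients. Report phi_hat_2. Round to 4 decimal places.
\hat\phi_{2} = 0.4920

The Yule-Walker equations for an AR(p) process read, in matrix form,
  Gamma_p phi = r_p,   with   (Gamma_p)_{ij} = gamma(|i - j|),
                       (r_p)_i = gamma(i),   i,j = 1..p.
Substitute the sample gammas (Toeplitz matrix and right-hand side of size 2):
  Gamma_p = [[10.4845, -7.3886], [-7.3886, 10.4845]]
  r_p     = [-7.3886, 7.8035]
Written out:
  10.4845 phi_1 - 7.3886 phi_2 = -7.3886
  -7.3886 phi_1 + 10.4845 phi_2 = 7.8035
Solve by Cramer's rule:
  det = gamma(0)^2 - gamma(1)^2 = (10.4845)^2 - (-7.3886)^2 = 109.92474025 - 54.59140996 = 55.33333029
  phi_hat_1 = [gamma(1) gamma(0) - gamma(1) gamma(2)] / det = [(-7.3886)(10.4845) - (-7.3886)(7.8035)] / 55.33333029 = -19.8088366 / 55.33333029 = -0.358
  phi_hat_2 = [gamma(0) gamma(2) - gamma(1)^2] / det = [(10.4845)(7.8035) - (-7.3886)^2] / 55.33333029 = 27.22438579 / 55.33333029 = 0.492
So phi_hat = [-0.3580, 0.4920].
Therefore phi_hat_2 = 0.4920.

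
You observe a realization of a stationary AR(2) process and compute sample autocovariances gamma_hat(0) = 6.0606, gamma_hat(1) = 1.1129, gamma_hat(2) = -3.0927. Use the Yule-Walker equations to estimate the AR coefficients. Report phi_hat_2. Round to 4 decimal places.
\hat\phi_{2} = -0.5630

The Yule-Walker equations for an AR(p) process read, in matrix form,
  Gamma_p phi = r_p,   with   (Gamma_p)_{ij} = gamma(|i - j|),
                       (r_p)_i = gamma(i),   i,j = 1..p.
Substitute the sample gammas (Toeplitz matrix and right-hand side of size 2):
  Gamma_p = [[6.0606, 1.1129], [1.1129, 6.0606]]
  r_p     = [1.1129, -3.0927]
Written out:
  6.0606 phi_1 + 1.1129 phi_2 = 1.1129
  1.1129 phi_1 + 6.0606 phi_2 = -3.0927
Solve by Cramer's rule:
  det = gamma(0)^2 - gamma(1)^2 = (6.0606)^2 - (1.1129)^2 = 36.73087236 - 1.23854641 = 35.49232595
  phi_hat_1 = [gamma(1) gamma(0) - gamma(1) gamma(2)] / det = [(1.1129)(6.0606) - (1.1129)(-3.0927)] / 35.49232595 = 10.18670757 / 35.49232595 = 0.287
  phi_hat_2 = [gamma(0) gamma(2) - gamma(1)^2] / det = [(6.0606)(-3.0927) - (1.1129)^2] / 35.49232595 = -19.98216403 / 35.49232595 = -0.563
So phi_hat = [0.2870, -0.5630].
Therefore phi_hat_2 = -0.5630.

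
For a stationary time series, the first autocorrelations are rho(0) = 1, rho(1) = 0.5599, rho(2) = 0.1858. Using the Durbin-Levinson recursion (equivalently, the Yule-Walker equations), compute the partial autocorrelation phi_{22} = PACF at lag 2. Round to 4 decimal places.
\phi_{22} = -0.1860

The PACF at lag k is phi_{kk}, the last component of the solution
to the Yule-Walker system G_k phi = r_k where
  (G_k)_{ij} = rho(|i - j|), (r_k)_i = rho(i), i,j = 1..k.
Equivalently, Durbin-Levinson gives phi_{kk} iteratively:
  phi_{11} = rho(1)
  phi_{kk} = [rho(k) - sum_{j=1..k-1} phi_{k-1,j} rho(k-j)]
            / [1 - sum_{j=1..k-1} phi_{k-1,j} rho(j)],
  phi_{k,j} = phi_{k-1,j} - phi_{kk} phi_{k-1,k-j},  j = 1..k-1.
Step k = 1:
  phi_11 = rho(1) = 0.5599.
Step k = 2:
  phi_22 = [rho(2) - phi_11 rho(1)] / [1 - phi_11 rho(1)] = [0.1858 - (0.5599)(0.5599)] / [1 - (0.5599)(0.5599)]
         = -0.12768801 / 0.68651199 = -0.186.
Therefore phi_{22} = -0.1860.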